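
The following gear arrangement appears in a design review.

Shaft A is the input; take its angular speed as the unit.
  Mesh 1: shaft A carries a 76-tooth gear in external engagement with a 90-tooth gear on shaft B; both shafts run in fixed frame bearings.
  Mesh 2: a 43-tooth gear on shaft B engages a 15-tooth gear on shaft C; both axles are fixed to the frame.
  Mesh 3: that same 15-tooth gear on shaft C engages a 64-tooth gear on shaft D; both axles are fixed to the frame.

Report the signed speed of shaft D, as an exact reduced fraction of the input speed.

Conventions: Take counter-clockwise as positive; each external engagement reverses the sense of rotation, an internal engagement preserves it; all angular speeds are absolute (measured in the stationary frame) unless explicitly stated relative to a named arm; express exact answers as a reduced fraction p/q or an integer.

3-mesh fixed-axis compound train (all bearings frame-fixed)
mesh 1 [76T→90T]: |ω|/ω_in = 1×76/90 = 38/45, sense flips to −
mesh 2 [43T→15T]: |ω|/ω_in = (38/45)×43/15 = 1634/675, sense flips to +
mesh 3 [15T→64T]: |ω|/ω_in = (1634/675)×15/64 = 817/1440, sense flips to −
signed output speed (× input speed) = -817/1440

-817/1440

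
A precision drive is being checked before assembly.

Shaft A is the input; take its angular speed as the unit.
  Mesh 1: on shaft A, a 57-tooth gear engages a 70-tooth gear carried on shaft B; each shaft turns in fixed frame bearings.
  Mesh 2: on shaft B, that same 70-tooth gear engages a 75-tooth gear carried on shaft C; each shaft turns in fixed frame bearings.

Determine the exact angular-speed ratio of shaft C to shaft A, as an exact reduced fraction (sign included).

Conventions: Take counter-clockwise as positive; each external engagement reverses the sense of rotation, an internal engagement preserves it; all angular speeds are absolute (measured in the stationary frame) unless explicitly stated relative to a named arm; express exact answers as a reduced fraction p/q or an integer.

class = fixed-axis compound train [2 meshes; 2 ratios multiply, 2 sense flips]
mesh 1 [57T→70T]: running ratio 57/70, sense −
mesh 2 [70T→75T]: running ratio 19/25, sense +
ω_out/ω_in = 19/25

19/25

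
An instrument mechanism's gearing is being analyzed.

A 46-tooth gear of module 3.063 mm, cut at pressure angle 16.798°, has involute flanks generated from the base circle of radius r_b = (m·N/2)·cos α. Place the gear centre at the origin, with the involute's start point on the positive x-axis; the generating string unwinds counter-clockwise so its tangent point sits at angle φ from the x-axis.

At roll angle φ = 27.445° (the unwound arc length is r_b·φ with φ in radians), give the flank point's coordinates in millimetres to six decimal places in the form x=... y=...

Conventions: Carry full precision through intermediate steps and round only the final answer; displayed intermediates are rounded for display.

x=74.741981 y=2.414567

class = single-mesh tooth geometry [base-circle involute, m = 3.063, 46T]
pitch radius r_p = m·N/2 = 3.063·46/2 = 70.449000
base radius r_b = r_p·cos α = 70.449000·cos 16.798° = 67.442912
roll angle φ = 27.445° = 0.47900561 rad
x = r_b·(cos φ + φ·sin φ) = 74.741981
y = r_b·(sin φ − φ·cos φ) = 2.414567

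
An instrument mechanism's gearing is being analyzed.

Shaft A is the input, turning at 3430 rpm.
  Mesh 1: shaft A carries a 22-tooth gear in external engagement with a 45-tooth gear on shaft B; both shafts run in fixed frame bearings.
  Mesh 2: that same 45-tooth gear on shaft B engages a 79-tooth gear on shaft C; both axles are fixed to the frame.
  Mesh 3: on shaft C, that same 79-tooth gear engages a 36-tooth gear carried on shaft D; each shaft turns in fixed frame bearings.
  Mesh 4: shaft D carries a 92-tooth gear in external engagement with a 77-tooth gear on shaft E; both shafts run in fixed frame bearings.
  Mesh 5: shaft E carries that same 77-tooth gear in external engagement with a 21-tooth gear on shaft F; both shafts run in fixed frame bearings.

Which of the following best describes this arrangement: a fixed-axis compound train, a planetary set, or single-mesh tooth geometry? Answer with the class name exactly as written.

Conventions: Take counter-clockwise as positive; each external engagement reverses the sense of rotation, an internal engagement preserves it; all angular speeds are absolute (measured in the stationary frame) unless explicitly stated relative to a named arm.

fixed-axis compound train

5-mesh fixed-axis compound train (all bearings frame-fixed)
classification: fixed-axis compound train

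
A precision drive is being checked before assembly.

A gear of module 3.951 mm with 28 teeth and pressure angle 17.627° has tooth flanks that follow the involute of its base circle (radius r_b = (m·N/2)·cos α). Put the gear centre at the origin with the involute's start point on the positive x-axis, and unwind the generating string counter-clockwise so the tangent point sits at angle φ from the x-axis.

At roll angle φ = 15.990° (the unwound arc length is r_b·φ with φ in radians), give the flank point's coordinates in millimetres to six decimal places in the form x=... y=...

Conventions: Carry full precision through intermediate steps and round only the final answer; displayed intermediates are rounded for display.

class = single-mesh tooth geometry [base-circle involute, m = 3.951, 28T]
pitch radius r_p = m·N/2 = 3.951·28/2 = 55.314000
base radius r_b = r_p·cos α = 55.314000·cos 17.627° = 52.716901
roll angle φ = 15.990° = 0.27907815 rad
x = r_b·(cos φ + φ·sin φ) = 54.730019
y = r_b·(sin φ − φ·cos φ) = 0.378983

x=54.730019 y=0.378983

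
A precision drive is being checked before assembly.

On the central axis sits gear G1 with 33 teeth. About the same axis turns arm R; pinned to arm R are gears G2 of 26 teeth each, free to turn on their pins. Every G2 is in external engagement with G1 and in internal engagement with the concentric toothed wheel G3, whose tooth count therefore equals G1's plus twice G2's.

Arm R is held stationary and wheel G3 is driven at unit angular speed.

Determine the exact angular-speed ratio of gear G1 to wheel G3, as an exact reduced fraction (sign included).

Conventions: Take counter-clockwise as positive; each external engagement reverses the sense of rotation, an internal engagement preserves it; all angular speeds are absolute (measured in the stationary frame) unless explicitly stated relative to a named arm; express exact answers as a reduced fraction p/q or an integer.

-85/33

topology: planetary set — G1 33T / G2 26T / G3 85T, arm = carrier (Willis)
ring teeth: 33 + 2·26 = 85
33(ω_sun−ω_arm) = −85(ω_ring−ω_arm),  ω_arm = 0, ω_ring = 1
ω_sun = 0 − (85/33)(1−0) = -85/33
ω_out/ω_in = -85/33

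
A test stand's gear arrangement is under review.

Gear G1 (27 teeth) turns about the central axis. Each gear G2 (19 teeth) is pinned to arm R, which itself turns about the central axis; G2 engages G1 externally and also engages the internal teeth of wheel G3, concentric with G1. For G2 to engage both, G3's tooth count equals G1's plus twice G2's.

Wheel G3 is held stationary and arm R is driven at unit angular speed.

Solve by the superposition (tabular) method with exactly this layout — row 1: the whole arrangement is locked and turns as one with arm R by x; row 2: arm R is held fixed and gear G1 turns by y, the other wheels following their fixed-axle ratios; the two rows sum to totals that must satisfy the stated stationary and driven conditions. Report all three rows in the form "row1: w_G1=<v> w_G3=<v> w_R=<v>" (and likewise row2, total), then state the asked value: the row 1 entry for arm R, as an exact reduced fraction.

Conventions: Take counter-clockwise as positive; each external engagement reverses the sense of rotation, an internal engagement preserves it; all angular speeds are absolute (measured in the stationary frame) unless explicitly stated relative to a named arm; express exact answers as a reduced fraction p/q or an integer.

row1: w_G1=1 w_G3=1 w_R=1
row2: w_G1=65/27 w_G3=-1 w_R=0
total: w_G1=92/27 w_G3=0 w_R=1
asked value: 1

class = planetary set [G3 = 27+2·19 = 65; Willis about the carrier]
superposition row 1 [locked train]: every member turns x
row 2: sun turns y, ring = −(27/65)·y, arm 0
boundary: total ω_ring = x − (27/65)·y = 0 and total ω_arm = x = 1  ⇒  y = 65/27, x = 1
row 2 ring = −(27/65)·65/27 = -1
totals (row 1 + row 2): sun 1 + 65/27 = 92/27, ring 1 + (-1) = 0, arm 1 + 0 = 1
asked cell (row1, arm) = 1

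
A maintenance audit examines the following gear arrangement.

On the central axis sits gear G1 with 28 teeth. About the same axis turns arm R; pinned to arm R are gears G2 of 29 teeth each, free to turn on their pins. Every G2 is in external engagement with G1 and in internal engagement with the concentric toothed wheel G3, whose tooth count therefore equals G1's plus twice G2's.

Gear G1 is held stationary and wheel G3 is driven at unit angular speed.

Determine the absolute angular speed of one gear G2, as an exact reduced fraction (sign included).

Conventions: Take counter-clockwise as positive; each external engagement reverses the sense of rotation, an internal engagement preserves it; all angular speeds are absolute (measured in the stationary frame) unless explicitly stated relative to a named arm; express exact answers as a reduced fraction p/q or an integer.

43/29

planetary set (28T centre, 29T on arm, 86T internal) — Willis relation
ring teeth: 28 + 2·29 = 86
28(ω_sun−ω_arm) = −86(ω_ring−ω_arm),  ω_sun = 0, ω_ring = 1
28(0−ω_arm) = −86(1−ω_arm)  ⇒  114·ω_arm = 86  ⇒  ω_arm = 43/57
sun–planet mesh: 28·(0−43/57) = −29·(ω_p−ω_arm)  ⇒  ω_p−ω_arm = 1204/1653
ω_p = 43/57 + 1204/1653 = 43/29
exact speed ratio = 43/29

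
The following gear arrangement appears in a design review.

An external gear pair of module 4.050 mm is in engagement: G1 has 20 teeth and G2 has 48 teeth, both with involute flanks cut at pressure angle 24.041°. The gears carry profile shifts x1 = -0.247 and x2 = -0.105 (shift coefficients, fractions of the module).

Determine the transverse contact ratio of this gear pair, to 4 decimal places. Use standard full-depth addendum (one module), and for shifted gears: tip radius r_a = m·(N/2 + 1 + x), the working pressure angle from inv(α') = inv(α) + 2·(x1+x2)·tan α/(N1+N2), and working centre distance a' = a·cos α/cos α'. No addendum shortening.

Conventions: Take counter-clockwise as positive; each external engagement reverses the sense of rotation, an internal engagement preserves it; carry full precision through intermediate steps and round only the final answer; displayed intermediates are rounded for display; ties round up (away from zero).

1.5839

single-mesh involute tooth geometry (20T engaging 48T at module 4.050)
base radii: r_b1 = 36.986794, r_b2 = 88.768305
tip radii: r_a1 = 43.549650, r_a2 = 100.824750
inv(α') = inv(24.041°) + 2·(-0.247-0.105)·tan α/(20+48) = 0.02187348  ⇒  α' = 22.61918°
a' = a·cos α / cos α' = 137.7000·cos 24.041°/cos 22.61918° = 136.234015
action lengths: √(r_a1²−r_b1²) = 22.990196, √(r_a2²−r_b2²) = 47.810231
base pitch p_b = π·m·cos α = 11.619744
CR = (22.990196 + 47.810231 − 136.234015·sin 22.61918°)/11.619744 = 1.583875
contact ratio ≈ 1.5839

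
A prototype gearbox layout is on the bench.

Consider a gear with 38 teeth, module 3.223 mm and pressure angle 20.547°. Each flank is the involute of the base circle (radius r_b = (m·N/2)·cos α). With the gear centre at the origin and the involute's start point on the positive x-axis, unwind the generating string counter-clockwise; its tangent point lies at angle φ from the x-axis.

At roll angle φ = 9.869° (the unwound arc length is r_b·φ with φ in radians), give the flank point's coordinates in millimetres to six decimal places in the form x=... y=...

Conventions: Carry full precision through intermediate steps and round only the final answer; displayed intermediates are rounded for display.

single-mesh involute tooth geometry (38T wheel at module 3.223)
pitch radius r_p = m·N/2 = 3.223·38/2 = 61.237000
base radius r_b = r_p·cos α = 61.237000·cos 20.547° = 57.341384
roll angle φ = 9.869° = 0.17224654 rad
x = r_b·(cos φ + φ·sin φ) = 58.185712
y = r_b·(sin φ − φ·cos φ) = 0.097389

x=58.185712 y=0.097389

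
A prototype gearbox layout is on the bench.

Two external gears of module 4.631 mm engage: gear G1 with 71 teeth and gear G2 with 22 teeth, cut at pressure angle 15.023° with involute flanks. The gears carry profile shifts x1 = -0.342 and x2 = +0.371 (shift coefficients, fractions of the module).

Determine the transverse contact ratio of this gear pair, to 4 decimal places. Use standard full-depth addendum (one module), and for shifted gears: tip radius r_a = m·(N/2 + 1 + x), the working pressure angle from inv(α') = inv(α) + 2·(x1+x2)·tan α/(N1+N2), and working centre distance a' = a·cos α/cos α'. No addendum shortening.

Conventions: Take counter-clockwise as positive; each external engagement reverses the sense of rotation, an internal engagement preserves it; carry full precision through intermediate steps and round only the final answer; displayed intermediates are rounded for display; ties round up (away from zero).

1.8639

class = single-mesh tooth geometry [involute pair 71T × 22T, m = 4.631]
base radii: r_b1 = 158.781595, r_b2 = 49.199931
tip radii: r_a1 = 167.447698, r_a2 = 57.290101
inv(α') = inv(15.023°) + 2·(-0.342+0.371)·tan α/(71+22) = 0.00634605  ⇒  α' = 15.15493°
a' = a·cos α / cos α' = 215.3415·cos 15.023°/cos 15.15493° = 215.475225
action lengths: √(r_a1²−r_b1²) = 53.170824, √(r_a2²−r_b2²) = 29.351703
base pitch p_b = π·m·cos α = 14.051467
CR = (53.170824 + 29.351703 − 215.475225·sin 15.15493°)/14.051467 = 1.863923
contact ratio ≈ 1.8639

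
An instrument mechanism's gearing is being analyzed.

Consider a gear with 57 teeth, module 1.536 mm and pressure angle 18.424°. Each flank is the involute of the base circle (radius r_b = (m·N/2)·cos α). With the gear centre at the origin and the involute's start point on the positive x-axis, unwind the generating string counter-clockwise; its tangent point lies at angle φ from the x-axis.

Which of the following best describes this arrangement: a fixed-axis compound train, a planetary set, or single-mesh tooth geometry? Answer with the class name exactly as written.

single-mesh tooth geometry

single-mesh involute tooth geometry (57T wheel at module 1.536)
classification: single-mesh tooth geometry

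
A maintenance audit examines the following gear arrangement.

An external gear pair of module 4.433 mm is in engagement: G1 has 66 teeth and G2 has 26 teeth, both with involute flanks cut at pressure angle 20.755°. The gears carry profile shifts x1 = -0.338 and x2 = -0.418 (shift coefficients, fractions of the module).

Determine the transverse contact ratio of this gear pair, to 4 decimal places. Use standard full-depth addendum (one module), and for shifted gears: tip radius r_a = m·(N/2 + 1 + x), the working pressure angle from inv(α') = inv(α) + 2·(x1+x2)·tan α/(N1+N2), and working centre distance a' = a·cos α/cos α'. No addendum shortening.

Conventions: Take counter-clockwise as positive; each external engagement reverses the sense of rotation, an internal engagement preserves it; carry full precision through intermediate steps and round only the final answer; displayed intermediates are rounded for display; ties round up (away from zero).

1.9237

class = single-mesh tooth geometry [involute pair 66T × 26T, m = 4.433]
base radii: r_b1 = 136.795471, r_b2 = 53.889125
tip radii: r_a1 = 149.223646, r_a2 = 60.209006
inv(α') = inv(20.755°) + 2·(-0.338-0.418)·tan α/(66+26) = 0.01049460  ⇒  α' = 17.85447°
a' = a·cos α / cos α' = 203.9180·cos 20.755°/cos 17.85447° = 200.332969
action lengths: √(r_a1²−r_b1²) = 59.621268, √(r_a2²−r_b2²) = 26.853056
base pitch p_b = π·m·cos α = 13.022898
CR = (59.621268 + 26.853056 − 200.332969·sin 17.85447°)/13.022898 = 1.923700
contact ratio ≈ 1.9237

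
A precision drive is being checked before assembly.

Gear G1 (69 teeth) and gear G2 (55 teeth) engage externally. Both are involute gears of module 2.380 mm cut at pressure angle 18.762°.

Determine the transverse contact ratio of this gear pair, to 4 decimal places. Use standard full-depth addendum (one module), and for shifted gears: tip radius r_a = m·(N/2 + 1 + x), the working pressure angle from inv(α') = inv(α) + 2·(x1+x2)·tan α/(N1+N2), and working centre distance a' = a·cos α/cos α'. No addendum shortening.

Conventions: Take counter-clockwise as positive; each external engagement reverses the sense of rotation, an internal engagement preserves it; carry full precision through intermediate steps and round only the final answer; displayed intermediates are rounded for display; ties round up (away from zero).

topology: single-mesh involute geometry — m = 2.380, 69T/55T pair
base radii: r_b1 = 77.746903, r_b2 = 61.972169
tip radii: r_a1 = 84.490000, r_a2 = 67.830000
no profile shift: α' = α, a' = a
action lengths: √(r_a1²−r_b1²) = 33.075355, √(r_a2²−r_b2²) = 27.574610
base pitch p_b = π·m·cos α = 7.079684
CR = (33.075355 + 27.574610 − 147.560000·sin 18.76200°)/7.079684 = 1.862949
contact ratio ≈ 1.8629

1.8629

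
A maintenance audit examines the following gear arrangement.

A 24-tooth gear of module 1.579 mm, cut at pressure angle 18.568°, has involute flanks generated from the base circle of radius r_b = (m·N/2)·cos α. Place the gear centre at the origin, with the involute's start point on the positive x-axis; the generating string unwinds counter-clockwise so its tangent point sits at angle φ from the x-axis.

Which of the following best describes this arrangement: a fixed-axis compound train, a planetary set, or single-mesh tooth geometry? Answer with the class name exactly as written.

single-mesh tooth geometry

class = single-mesh tooth geometry [base-circle involute, m = 1.579, 24T]
classification: single-mesh tooth geometry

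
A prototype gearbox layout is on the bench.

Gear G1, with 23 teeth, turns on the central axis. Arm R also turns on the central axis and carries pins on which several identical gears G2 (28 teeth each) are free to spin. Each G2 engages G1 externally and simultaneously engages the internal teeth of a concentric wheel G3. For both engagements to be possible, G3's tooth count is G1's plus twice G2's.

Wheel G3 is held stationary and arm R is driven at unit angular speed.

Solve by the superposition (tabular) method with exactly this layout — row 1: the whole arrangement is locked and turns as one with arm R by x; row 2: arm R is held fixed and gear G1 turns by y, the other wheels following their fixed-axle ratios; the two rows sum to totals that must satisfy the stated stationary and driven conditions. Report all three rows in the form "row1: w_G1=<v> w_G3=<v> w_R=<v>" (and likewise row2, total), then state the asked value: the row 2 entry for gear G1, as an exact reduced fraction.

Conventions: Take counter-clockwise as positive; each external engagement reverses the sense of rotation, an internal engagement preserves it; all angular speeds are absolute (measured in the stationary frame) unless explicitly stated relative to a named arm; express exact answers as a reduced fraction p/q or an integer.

class = planetary set [G3 = 23+2·28 = 79; Willis about the carrier]
row 1 (train locked, turned with arm): all members turn x
superposition row 2 [arm held]: sun y, ring −(23/79)·y, arm 0
boundary: total ω_ring = x − (23/79)·y = 0 and total ω_arm = x = 1  ⇒  y = 79/23, x = 1
row 2 ring = −(23/79)·79/23 = -1
totals (row 1 + row 2): sun 1 + 79/23 = 102/23, ring 1 + (-1) = 0, arm 1 + 0 = 1
asked cell (row2, sun) = 79/23

row1: w_G1=1 w_G3=1 w_R=1
row2: w_G1=79/23 w_G3=-1 w_R=0
total: w_G1=102/23 w_G3=0 w_R=1
asked value: 79/23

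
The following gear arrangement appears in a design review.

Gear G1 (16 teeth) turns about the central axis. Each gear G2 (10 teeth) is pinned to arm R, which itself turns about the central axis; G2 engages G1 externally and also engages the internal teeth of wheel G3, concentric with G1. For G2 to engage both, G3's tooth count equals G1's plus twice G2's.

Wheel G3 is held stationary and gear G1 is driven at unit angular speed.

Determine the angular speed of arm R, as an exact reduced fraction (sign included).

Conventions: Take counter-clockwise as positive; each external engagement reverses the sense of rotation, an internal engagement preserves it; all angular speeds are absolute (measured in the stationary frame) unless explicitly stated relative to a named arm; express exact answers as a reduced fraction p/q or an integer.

topology: planetary set — G1 16T / G2 10T / G3 36T, arm = carrier (Willis)
ring teeth: 16 + 2·10 = 36
16(ω_sun−ω_arm) = −36(ω_ring−ω_arm),  ω_ring = 0, ω_sun = 1
16(1−ω_arm) = −36(0−ω_arm)  ⇒  52·ω_arm = 16  ⇒  ω_arm = 4/13
exact speed ratio = 4/13

4/13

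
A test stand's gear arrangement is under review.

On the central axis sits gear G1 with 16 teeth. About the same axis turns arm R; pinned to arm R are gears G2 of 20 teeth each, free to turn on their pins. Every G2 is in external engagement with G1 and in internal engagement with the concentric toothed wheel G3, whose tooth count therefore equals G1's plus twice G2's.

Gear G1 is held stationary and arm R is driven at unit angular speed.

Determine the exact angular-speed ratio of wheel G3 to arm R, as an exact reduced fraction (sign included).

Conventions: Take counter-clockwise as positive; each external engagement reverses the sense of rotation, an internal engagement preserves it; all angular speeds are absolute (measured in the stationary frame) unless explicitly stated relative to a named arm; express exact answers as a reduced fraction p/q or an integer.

class = planetary set [G3 = 16+2·20 = 56; Willis about the carrier]
ring teeth: 16 + 2·20 = 56
16(ω_sun−ω_arm) = −56(ω_ring−ω_arm),  ω_sun = 0, ω_arm = 1
ω_ring = 1 − (16/56)(0−1) = 9/7
ω_out/ω_in = 9/7

9/7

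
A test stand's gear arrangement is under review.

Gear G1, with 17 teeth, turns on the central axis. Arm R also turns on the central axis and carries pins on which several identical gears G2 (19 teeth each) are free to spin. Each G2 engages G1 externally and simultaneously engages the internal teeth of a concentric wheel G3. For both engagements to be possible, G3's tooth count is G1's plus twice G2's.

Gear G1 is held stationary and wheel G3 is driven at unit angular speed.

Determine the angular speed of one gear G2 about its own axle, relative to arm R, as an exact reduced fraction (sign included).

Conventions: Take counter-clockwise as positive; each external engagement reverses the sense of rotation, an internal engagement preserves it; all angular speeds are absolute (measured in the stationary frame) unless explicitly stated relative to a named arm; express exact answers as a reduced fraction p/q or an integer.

935/1368

class = planetary set [G3 = 17+2·19 = 55; Willis about the carrier]
ring teeth: 17 + 2·19 = 55
17(ω_sun−ω_arm) = −55(ω_ring−ω_arm),  ω_sun = 0, ω_ring = 1
17(0−ω_arm) = −55(1−ω_arm)  ⇒  72·ω_arm = 55  ⇒  ω_arm = 55/72
sun–planet mesh: 17·(0−55/72) = −19·(ω_p−ω_arm)  ⇒  ω_p−ω_arm = 935/1368
exact speed ratio = 935/1368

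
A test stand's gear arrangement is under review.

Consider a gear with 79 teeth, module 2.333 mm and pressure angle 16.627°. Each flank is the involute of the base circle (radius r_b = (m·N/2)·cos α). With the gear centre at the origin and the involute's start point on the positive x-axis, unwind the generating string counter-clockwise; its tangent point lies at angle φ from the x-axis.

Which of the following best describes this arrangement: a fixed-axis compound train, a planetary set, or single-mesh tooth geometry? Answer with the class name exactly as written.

class = single-mesh tooth geometry [base-circle involute, m = 2.333, 79T]
classification: single-mesh tooth geometry

single-mesh tooth geometry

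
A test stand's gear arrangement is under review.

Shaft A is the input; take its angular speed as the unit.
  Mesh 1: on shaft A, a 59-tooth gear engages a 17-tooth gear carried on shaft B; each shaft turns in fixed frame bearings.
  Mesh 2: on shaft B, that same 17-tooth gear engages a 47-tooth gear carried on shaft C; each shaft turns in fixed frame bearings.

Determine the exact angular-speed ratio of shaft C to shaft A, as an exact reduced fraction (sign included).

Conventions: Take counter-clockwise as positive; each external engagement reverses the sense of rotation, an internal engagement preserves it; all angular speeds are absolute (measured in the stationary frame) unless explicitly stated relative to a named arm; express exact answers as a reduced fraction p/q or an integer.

class = fixed-axis compound train [2 meshes; 2 ratios multiply, 2 sense flips]
mesh 1 [59T→17T]: running ratio 59/17, sense −
mesh 2 [17T→47T]: running ratio 59/47, sense +
ω_out/ω_in = 59/47

59/47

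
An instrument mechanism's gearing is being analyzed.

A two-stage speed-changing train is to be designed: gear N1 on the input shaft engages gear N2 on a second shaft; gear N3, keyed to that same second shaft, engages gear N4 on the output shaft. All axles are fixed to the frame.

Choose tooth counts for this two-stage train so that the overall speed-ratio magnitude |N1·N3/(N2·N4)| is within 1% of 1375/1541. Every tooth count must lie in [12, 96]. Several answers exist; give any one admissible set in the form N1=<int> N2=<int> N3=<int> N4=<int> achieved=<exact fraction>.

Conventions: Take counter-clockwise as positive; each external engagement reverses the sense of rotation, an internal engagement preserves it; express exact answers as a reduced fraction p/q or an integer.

N1=25 N2=23 N3=55 N4=67 achieved=1375/1541

class = fixed-axis compound train [2-stage, 1375/1541 wanted]
target = 1375/1541 in lowest terms: an exact hit needs N1·N3 = k·1375 and N2·N4 = k·1541 for one integer k, every count in [12, 96]; additionally prefer no 1:1 stage (N1 ≠ N2, N3 ≠ N4)
k = 1: N1·N3 = 1375 = 25·55, N2·N4 = 1541 = 23·67
achieved = 25·55/(23·67) = 1375/1541; |achieved − target| = 0 ≤ 55/6164 ✓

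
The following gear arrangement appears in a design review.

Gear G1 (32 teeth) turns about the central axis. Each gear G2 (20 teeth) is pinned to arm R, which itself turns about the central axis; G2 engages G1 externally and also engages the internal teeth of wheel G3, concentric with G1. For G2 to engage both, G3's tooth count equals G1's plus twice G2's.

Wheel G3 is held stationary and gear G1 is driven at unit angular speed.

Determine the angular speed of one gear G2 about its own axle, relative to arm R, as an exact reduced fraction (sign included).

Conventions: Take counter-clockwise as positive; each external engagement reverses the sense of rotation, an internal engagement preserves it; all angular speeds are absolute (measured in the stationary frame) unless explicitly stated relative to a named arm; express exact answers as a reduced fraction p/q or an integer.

-72/65

class = planetary set [G3 = 32+2·20 = 72; Willis about the carrier]
ring teeth: 32 + 2·20 = 72
32(ω_sun−ω_arm) = −72(ω_ring−ω_arm),  ω_ring = 0, ω_sun = 1
32(1−ω_arm) = −72(0−ω_arm)  ⇒  104·ω_arm = 32  ⇒  ω_arm = 4/13
sun–planet mesh: 32·(1−4/13) = −20·(ω_p−ω_arm)  ⇒  ω_p−ω_arm = -72/65
exact speed ratio = -72/65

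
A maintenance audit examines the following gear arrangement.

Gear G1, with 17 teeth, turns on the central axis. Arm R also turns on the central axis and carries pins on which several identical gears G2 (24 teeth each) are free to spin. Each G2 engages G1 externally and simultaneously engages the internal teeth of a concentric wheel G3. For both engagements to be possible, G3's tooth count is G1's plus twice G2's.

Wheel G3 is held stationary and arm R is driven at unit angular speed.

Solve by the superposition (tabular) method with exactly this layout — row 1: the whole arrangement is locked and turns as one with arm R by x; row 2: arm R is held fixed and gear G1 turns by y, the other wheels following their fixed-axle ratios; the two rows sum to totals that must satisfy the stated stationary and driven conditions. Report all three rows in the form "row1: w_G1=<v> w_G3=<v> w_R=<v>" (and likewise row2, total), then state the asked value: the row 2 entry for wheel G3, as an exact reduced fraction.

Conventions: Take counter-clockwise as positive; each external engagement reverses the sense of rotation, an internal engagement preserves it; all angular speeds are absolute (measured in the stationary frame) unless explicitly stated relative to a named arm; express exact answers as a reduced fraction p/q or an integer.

row1: w_G1=1 w_G3=1 w_R=1
row2: w_G1=65/17 w_G3=-1 w_R=0
total: w_G1=82/17 w_G3=0 w_R=1
asked value: -1

recognized (axles ride arm R): planetary set, 17/24/65 teeth
row 1 (train locked, turned with arm): all members turn x
superposition row 2 [arm held]: sun y, ring −(17/65)·y, arm 0
boundary: total ω_ring = x − (17/65)·y = 0 and total ω_arm = x = 1  ⇒  y = 65/17, x = 1
row 2 ring = −(17/65)·65/17 = -1
totals (row 1 + row 2): sun 1 + 65/17 = 82/17, ring 1 + (-1) = 0, arm 1 + 0 = 1
asked cell (row2, ring) = -1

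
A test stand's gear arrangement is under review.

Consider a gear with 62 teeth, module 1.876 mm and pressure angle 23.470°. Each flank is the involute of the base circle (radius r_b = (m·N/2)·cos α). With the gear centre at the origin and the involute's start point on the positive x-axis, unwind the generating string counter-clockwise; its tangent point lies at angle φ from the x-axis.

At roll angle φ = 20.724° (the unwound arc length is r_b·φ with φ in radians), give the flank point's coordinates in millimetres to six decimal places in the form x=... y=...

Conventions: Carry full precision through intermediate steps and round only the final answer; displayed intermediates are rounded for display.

x=56.720874 y=0.830482

single-mesh involute tooth geometry (62T wheel at module 1.876)
pitch radius r_p = m·N/2 = 1.876·62/2 = 58.156000
base radius r_b = r_p·cos α = 58.156000·cos 23.470° = 53.344680
roll angle φ = 20.724° = 0.36170203 rad
x = r_b·(cos φ + φ·sin φ) = 56.720874
y = r_b·(sin φ − φ·cos φ) = 0.830482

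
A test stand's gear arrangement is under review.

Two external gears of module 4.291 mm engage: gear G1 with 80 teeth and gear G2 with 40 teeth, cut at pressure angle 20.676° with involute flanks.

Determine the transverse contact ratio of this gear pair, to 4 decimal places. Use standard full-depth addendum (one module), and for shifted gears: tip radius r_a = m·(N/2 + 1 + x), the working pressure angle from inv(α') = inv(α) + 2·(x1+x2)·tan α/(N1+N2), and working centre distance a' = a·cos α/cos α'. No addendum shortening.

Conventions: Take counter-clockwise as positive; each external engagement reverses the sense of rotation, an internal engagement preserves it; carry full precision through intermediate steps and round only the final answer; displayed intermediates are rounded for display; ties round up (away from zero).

1.7333

single-mesh involute tooth geometry (80T engaging 40T at module 4.291)
base radii: r_b1 = 160.585013, r_b2 = 80.292506
tip radii: r_a1 = 175.931000, r_a2 = 90.111000
no profile shift: α' = α, a' = a
action lengths: √(r_a1²−r_b1²) = 71.862162, √(r_a2²−r_b2²) = 40.903615
base pitch p_b = π·m·cos α = 12.612317
CR = (71.862162 + 40.903615 − 257.460000·sin 20.67600°)/12.612317 = 1.733308
contact ratio ≈ 1.7333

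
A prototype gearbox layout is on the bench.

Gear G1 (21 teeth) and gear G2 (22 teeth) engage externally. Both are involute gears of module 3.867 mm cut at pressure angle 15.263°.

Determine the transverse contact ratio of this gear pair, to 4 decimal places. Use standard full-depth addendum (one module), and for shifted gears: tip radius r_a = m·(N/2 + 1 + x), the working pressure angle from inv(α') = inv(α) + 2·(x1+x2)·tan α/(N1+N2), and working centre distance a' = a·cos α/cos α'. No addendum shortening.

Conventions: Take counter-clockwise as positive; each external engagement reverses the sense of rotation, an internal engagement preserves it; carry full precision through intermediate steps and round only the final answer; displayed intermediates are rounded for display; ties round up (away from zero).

class = single-mesh tooth geometry [involute pair 21T × 22T, m = 3.867]
base radii: r_b1 = 39.171318, r_b2 = 41.036619
tip radii: r_a1 = 44.470500, r_a2 = 46.404000
no profile shift: α' = α, a' = a
action lengths: √(r_a1²−r_b1²) = 21.053105, √(r_a2²−r_b2²) = 21.663959
base pitch p_b = π·m·cos α = 11.720031
CR = (21.053105 + 21.663959 − 83.140500·sin 15.26300°)/11.720031 = 1.777326
contact ratio ≈ 1.7773

1.7773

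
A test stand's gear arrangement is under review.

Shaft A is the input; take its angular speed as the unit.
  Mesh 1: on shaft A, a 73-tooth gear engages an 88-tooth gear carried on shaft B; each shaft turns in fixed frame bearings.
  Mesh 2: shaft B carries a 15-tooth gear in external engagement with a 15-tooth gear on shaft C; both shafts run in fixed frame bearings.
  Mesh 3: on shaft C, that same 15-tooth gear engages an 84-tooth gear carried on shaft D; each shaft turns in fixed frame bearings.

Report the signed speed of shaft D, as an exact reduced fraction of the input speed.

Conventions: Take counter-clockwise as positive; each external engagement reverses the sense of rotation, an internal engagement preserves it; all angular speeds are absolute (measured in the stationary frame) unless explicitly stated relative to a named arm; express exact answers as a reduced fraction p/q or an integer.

3-mesh fixed-axis compound train (all bearings frame-fixed)
mesh 1 [73T→88T]: |ω|/ω_in = 1×73/88 = 73/88, sense flips to −
mesh 2 [15T→15T]: |ω|/ω_in = (73/88)×15/15 = 73/88, sense flips to +
mesh 3 [15T→84T]: |ω|/ω_in = (73/88)×15/84 = 365/2464, sense flips to −
signed output speed (× input speed) = -365/2464

-365/2464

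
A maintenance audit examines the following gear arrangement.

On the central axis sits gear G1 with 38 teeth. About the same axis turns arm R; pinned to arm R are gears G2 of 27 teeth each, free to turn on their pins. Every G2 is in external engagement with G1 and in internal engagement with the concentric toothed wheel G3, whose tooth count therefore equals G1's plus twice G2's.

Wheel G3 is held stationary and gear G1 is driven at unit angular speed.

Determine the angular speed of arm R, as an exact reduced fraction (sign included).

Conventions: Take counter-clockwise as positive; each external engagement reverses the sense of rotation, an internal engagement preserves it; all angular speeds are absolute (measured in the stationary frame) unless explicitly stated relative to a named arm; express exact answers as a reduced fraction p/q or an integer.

19/65

topology: planetary set — G1 38T / G2 27T / G3 92T, arm = carrier (Willis)
ring teeth: 38 + 2·27 = 92
38(ω_sun−ω_arm) = −92(ω_ring−ω_arm),  ω_ring = 0, ω_sun = 1
38(1−ω_arm) = −92(0−ω_arm)  ⇒  130·ω_arm = 38  ⇒  ω_arm = 19/65
exact speed ratio = 19/65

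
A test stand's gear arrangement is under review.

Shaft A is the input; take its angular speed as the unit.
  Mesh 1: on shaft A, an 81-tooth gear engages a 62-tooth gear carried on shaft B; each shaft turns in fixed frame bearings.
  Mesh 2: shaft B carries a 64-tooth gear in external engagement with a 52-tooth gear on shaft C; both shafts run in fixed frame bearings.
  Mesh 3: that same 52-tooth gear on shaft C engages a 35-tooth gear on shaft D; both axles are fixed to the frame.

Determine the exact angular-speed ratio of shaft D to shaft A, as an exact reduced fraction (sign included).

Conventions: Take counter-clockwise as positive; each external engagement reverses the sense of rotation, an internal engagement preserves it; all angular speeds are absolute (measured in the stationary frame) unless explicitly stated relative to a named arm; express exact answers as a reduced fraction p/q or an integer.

-2592/1085

class = fixed-axis compound train [3 meshes; 3 ratios multiply, 3 sense flips]
mesh 1 [81T→62T]: running ratio 81/62, sense −
mesh 2 [64T→52T]: running ratio 648/403, sense +
mesh 3 [52T→35T]: running ratio 2592/1085, sense −
ω_out/ω_in = -2592/1085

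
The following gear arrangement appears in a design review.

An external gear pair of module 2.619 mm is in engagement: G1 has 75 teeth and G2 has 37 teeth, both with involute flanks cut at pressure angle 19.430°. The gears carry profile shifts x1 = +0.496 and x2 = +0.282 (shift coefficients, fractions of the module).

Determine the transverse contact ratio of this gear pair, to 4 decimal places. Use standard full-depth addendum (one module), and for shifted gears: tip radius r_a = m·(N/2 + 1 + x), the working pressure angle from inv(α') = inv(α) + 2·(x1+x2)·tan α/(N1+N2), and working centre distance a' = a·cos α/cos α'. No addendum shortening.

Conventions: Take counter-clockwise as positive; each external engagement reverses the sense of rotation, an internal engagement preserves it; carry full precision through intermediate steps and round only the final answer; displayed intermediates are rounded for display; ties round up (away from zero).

single-mesh involute tooth geometry (75T engaging 37T at module 2.619)
base radii: r_b1 = 92.619162, r_b2 = 45.692120
tip radii: r_a1 = 102.130524, r_a2 = 51.809058
inv(α') = inv(19.430°) + 2·(+0.496+0.282)·tan α/(75+37) = 0.01852738  ⇒  α' = 21.44917°
a' = a·cos α / cos α' = 146.6640·cos 19.430°/cos 21.44917° = 148.603187
action lengths: √(r_a1²−r_b1²) = 43.038760, √(r_a2²−r_b2²) = 24.421480
base pitch p_b = π·m·cos α = 7.759245
CR = (43.038760 + 24.421480 − 148.603187·sin 21.44917°)/7.759245 = 1.690845
contact ratio ≈ 1.6908

1.6908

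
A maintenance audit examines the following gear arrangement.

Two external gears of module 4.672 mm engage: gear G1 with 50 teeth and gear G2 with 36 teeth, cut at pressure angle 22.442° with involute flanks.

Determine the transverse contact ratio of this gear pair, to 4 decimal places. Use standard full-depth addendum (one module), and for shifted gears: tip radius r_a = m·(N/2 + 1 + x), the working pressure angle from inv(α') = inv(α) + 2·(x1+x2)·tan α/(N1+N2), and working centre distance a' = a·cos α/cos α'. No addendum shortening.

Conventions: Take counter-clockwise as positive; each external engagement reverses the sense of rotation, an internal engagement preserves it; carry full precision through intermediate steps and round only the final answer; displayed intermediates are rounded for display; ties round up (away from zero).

class = single-mesh tooth geometry [involute pair 50T × 36T, m = 4.672]
base radii: r_b1 = 107.954321, r_b2 = 77.727111
tip radii: r_a1 = 121.472000, r_a2 = 88.768000
no profile shift: α' = α, a' = a
action lengths: √(r_a1²−r_b1²) = 55.689419, √(r_a2²−r_b2²) = 42.874865
base pitch p_b = π·m·cos α = 13.565940
CR = (55.689419 + 42.874865 − 200.896000·sin 22.44200°)/13.565940 = 1.612320
contact ratio ≈ 1.6123

1.6123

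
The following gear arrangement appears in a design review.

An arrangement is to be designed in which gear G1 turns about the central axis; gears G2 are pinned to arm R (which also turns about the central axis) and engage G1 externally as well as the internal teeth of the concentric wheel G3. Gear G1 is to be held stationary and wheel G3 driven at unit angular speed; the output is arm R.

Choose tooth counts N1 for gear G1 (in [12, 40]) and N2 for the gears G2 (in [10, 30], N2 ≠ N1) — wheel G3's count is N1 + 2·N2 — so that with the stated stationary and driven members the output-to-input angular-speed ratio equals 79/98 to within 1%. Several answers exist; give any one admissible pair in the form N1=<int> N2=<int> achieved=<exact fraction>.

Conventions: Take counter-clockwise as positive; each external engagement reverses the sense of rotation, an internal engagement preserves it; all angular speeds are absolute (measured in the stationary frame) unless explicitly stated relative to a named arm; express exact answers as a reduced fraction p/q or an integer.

N1=19 N2=30 achieved=79/98

design class (target 79/98): planetary set
Willis with ω_sun = 0: ω_arm/ω_ring = N3/(N1+N3); set equal to 79/98  ⇒  N3/N1 = (79/98)/(1 − 79/98) = 79/19
N3 = N1 + 2·N2  ⇒  N2/N1 = (N3/N1 − 1)/2 = (79/19 − 1)/2 = 30/19
smallest multiple with N1 ≥ 12 and N2 ≥ 10: k = 1  ⇒  N1 = 1·19 = 19, N2 = 1·30 = 30 (N1 ≤ 40, N2 ≤ 30, N2 ≠ N1 ✓), N3 = 19 + 2·30 = 79
check: N3/(N1+N3) with N1 = 19, N3 = 79 gives 79/98; |achieved − target| = 0 ≤ 79/9800 ✓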